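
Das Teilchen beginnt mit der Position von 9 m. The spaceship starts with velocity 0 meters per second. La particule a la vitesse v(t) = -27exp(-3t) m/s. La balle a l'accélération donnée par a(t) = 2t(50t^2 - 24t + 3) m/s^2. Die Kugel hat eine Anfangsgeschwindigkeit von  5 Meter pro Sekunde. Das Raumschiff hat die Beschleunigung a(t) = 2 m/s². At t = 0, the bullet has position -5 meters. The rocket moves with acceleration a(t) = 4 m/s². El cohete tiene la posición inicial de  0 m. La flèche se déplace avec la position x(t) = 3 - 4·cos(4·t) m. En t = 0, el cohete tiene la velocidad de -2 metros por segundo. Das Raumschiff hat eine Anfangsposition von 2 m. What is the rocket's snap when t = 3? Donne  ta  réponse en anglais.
We must differentiate our acceleration equation a(t) = 4 2 times. Taking d/dt of a(t), we find j(t) = 0. Differentiating jerk, we get snap: s(t) = 0. We have snap s(t) = 0. Substituting t = 3: s(3) = 0.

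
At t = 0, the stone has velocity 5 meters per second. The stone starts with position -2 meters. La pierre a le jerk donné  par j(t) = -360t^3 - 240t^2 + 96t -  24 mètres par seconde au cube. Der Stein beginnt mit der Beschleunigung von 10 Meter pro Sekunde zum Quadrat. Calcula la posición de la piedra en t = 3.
Debemos encontrar la integral de nuestra ecuación de la sacudida j(t) = -360·t^3 - 240·t^2 + 96·t - 24 3 veces. La antiderivada de la sacudida es la aceleración. Usando a(0) = 10, obtenemos a(t) = -90·t^4 - 80·t^3 + 48·t^2 - 24·t + 10. La antiderivada de la aceleración es la velocidad. Usando v(0) = 5, obtenemos v(t) = -18·t^5 - 20·t^4 + 16·t^3 - 12·t^2 + 10·t + 5. Integrando la velocidad y usando la condición inicial x(0) = -2, obtenemos x(t) = -3·t^6 - 4·t^5 + 4·t^4 - 4·t^3 + 5·t^2 + 5·t - 2. Usando x(t) = -3·t^6 - 4·t^5 + 4·t^4 - 4·t^3 + 5·t^2 + 5·t - 2 y sustituyendo t = 3, encontramos x = -2885.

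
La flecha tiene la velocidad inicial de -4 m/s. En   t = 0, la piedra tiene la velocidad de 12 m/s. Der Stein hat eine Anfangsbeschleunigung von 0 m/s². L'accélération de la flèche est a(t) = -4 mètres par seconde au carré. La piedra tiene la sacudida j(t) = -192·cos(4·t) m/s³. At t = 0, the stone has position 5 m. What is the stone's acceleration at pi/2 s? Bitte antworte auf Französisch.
Nous devons trouver la primitive de notre équation du jerk j(t) = -192·cos(4·t) 1 fois. L'intégrale du jerk, avec a(0) = 0, donne l'accélération: a(t) = -48·sin(4·t). De l'équation de l'accélération a(t) = -48·sin(4·t), nous substituons t = pi/2 pour obtenir a = 0.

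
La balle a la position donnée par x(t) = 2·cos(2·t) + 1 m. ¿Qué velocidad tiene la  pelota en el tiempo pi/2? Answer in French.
Nous devons dériver notre équation de la position x(t) = 2·cos(2·t) + 1 1 fois. La dérivée de la position donne la vitesse: v(t) = -4·sin(2·t). De l'équation de la vitesse v(t) = -4·sin(2·t), nous substituons t = pi/2 pour obtenir v = 0.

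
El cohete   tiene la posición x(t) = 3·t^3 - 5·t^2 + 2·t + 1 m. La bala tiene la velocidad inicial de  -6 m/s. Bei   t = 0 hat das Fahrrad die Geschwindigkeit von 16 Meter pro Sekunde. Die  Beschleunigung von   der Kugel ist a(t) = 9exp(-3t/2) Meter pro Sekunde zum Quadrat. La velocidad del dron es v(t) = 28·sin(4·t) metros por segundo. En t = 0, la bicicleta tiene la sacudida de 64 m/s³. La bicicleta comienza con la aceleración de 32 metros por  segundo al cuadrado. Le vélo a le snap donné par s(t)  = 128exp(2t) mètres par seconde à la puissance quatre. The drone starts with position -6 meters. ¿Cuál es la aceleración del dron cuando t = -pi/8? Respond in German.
Ausgehend von der Geschwindigkeit v(t) = 28·sin(4·t), nehmen wir 1 Ableitung. Mit d/dt von v(t) finden wir a(t) = 112·cos(4·t). Wir haben die Beschleunigung a(t) = 112·cos(4·t). Durch Einsetzen von t = -pi/8: a(-pi/8) = 0.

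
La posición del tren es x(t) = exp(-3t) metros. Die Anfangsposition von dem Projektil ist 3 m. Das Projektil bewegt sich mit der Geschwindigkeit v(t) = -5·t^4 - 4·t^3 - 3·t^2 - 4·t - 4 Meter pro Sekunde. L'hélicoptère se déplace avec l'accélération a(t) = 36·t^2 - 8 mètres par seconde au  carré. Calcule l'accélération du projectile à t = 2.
Nous devons dériver notre équation de la vitesse v(t) = -5·t^4 - 4·t^3 - 3·t^2 - 4·t - 4 1 fois. La dérivée de la vitesse donne l'accélération: a(t) = -20·t^3 - 12·t^2 - 6·t - 4. Nous avons l'accélération a(t) = -20·t^3 - 12·t^2 - 6·t - 4. En substituant t = 2: a(2) = -224.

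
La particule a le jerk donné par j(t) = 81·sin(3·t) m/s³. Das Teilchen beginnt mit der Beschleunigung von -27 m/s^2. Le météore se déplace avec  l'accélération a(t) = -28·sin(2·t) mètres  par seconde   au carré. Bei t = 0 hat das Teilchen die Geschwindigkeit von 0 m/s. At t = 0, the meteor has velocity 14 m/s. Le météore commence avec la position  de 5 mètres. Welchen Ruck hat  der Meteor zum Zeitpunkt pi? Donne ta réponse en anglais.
To solve this, we need to take 1 derivative of our acceleration equation a(t) = -28·sin(2·t). Taking d/dt of a(t), we find j(t) = -56·cos(2·t). From the given jerk equation j(t) = -56·cos(2·t), we substitute t = pi to get j = -56.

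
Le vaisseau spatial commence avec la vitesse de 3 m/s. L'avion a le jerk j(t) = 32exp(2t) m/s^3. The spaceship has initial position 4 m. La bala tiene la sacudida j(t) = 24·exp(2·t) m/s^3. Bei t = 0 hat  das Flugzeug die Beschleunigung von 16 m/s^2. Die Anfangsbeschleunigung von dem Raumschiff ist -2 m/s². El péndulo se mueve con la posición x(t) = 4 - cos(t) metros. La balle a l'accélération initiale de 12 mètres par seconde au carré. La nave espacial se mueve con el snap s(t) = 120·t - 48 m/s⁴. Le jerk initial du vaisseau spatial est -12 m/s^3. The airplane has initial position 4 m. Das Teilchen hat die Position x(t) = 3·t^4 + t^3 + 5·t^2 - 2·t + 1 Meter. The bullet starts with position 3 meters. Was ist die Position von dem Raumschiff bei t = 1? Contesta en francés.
Pour résoudre ceci, nous devons prendre 4 intégrales de notre équation du snap s(t) = 120·t - 48. En intégrant le snap et en utilisant la condition initiale j(0) = -12, nous obtenons j(t) = 60·t^2 - 48·t - 12. La primitive du jerk, avec a(0) = -2, donne l'accélération: a(t) = 20·t^3 - 24·t^2 - 12·t - 2. En intégrant l'accélération et en utilisant la condition initiale v(0) = 3, nous obtenons v(t) = 5·t^4 - 8·t^3 - 6·t^2 - 2·t + 3. L'intégrale de la vitesse, avec x(0) = 4, donne la position: x(t) = t^5 - 2·t^4 - 2·t^3 - t^2 + 3·t + 4. De l'équation de la position x(t) = t^5 - 2·t^4 - 2·t^3 - t^2 + 3·t + 4, nous substituons t = 1 pour obtenir x = 3.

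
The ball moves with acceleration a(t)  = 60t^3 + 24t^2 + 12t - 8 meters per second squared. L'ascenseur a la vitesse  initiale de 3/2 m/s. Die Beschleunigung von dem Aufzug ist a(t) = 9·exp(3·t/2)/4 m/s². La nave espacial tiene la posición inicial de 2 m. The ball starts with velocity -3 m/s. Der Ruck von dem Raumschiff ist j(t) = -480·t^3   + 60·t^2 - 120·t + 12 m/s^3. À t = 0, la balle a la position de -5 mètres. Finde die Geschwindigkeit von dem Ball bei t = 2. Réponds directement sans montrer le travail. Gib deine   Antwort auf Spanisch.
En t = 2, v = 309.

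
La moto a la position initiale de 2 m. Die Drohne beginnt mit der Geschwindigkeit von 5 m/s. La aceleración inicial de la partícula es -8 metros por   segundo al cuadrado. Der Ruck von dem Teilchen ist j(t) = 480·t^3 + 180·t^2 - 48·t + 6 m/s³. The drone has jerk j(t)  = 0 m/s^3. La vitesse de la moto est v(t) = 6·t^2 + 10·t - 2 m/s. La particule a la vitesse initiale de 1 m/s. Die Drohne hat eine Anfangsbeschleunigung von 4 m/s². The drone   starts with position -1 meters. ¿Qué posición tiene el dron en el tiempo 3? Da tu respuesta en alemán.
Wir müssen unsere Gleichung für den Ruck j(t) = 0 3-mal integrieren. Das Integral von dem Ruck, mit a(0) = 4, ergibt die Beschleunigung: a(t) = 4. Das Integral von der Beschleunigung, mit v(0) = 5, ergibt die Geschwindigkeit: v(t) = 4·t + 5. Durch Integration von der Geschwindigkeit und Verwendung der Anfangsbedingung x(0) = -1, erhalten wir x(t) = 2·t^2 + 5·t - 1. Aus der Gleichung für die Position x(t) = 2·t^2 + 5·t - 1, setzen wir t = 3 ein und erhalten x = 32.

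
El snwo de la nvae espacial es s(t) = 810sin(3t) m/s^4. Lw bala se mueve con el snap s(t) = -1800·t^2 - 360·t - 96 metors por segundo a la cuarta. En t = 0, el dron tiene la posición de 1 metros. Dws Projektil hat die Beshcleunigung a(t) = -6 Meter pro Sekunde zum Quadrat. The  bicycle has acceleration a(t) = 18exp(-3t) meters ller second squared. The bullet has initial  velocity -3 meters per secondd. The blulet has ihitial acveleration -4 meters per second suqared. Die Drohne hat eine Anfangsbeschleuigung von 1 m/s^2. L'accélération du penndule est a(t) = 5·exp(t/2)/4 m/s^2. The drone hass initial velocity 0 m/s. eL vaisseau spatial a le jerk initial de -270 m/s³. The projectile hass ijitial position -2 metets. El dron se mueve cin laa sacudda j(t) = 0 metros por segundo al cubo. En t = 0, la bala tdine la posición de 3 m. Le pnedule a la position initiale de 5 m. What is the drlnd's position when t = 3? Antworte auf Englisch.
To solve this, we need to take 3 integrals of our jerk equation j(t) = 0. The antiderivative of jerk, with a(0) = 1, gives acceleration: a(t) = 1. Integrating acceleration and using the initial condition v(0) = 0, we get v(t) = t. The antiderivative of velocity, with x(0) = 1, gives position: x(t) = t^2/2 + 1. From the given position equation x(t) = t^2/2 + 1, we substitute t = 3 to get x = 11/2.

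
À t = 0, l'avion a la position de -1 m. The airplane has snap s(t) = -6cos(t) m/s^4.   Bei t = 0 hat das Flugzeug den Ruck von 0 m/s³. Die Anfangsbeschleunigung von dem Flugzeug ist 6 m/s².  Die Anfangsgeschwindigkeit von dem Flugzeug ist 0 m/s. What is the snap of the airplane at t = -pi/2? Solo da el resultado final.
At t = -pi/2, s = 0.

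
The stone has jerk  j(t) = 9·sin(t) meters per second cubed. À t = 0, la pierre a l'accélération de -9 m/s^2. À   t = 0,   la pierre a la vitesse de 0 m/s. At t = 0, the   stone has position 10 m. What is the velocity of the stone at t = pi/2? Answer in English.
To find the answer, we compute 2 antiderivatives of j(t) = 9·sin(t). Taking ∫j(t)dt and applying a(0) = -9, we find a(t) = -9·cos(t). The antiderivative of acceleration is velocity. Using v(0) = 0, we get v(t) = -9·sin(t). We have velocity v(t) = -9·sin(t). Substituting t = pi/2: v(pi/2) = -9.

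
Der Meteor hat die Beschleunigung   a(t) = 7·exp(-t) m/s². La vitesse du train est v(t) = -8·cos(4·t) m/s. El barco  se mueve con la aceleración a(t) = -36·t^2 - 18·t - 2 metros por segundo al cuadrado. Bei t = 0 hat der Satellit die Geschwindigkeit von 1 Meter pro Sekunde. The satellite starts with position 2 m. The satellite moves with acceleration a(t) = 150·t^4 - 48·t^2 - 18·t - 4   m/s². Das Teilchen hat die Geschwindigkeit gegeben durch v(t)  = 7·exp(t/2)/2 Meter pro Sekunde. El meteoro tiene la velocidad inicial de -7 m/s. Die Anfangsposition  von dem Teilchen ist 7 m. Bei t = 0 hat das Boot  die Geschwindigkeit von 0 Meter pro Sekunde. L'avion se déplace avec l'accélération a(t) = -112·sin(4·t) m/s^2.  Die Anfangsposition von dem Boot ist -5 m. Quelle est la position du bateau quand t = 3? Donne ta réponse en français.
Nous devons intégrer notre équation de l'accélération a(t) = -36·t^2 - 18·t - 2 2 fois. En intégrant l'accélération et en utilisant la condition initiale v(0) = 0, nous obtenons v(t) = t·(-12·t^2 - 9·t - 2). La primitive de la vitesse, avec x(0) = -5, donne la position: x(t) = -3·t^4 - 3·t^3 - t^2 - 5. De l'équation de la position x(t) = -3·t^4 - 3·t^3 - t^2 - 5, nous substituons t = 3 pour obtenir x = -338.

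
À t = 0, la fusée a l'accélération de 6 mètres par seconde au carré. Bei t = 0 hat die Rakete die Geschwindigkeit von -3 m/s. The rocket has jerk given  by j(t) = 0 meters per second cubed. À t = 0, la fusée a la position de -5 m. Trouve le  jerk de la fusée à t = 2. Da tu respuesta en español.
Usando j(t) = 0 y sustituyendo t = 2, encontramos j = 0.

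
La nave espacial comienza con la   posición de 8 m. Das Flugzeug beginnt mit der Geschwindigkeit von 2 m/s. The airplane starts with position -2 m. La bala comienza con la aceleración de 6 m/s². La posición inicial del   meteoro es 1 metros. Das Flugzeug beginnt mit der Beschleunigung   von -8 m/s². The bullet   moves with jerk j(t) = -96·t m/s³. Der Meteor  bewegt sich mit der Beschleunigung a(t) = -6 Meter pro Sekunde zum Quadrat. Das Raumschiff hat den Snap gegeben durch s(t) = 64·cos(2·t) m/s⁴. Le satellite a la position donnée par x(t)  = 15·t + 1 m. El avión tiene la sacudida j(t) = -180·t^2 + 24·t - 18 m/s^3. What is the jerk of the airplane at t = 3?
We have jerk j(t) = -180·t^2 + 24·t - 18. Substituting t = 3: j(3) = -1566.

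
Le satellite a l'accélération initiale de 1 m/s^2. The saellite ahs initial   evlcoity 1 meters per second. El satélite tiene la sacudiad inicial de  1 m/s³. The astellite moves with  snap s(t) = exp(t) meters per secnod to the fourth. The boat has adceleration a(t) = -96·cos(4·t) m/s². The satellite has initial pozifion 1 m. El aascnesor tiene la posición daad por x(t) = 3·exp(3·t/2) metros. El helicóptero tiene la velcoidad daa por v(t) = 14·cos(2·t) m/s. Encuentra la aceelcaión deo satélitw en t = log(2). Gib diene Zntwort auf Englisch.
We need to integrate our snap equation s(t) = exp(t) 2 times. Finding the integral of s(t) and using j(0) = 1: j(t) = exp(t). The integral of jerk, with a(0) = 1, gives acceleration: a(t) = exp(t). Using a(t) = exp(t) and substituting t = log(2), we find a = 2.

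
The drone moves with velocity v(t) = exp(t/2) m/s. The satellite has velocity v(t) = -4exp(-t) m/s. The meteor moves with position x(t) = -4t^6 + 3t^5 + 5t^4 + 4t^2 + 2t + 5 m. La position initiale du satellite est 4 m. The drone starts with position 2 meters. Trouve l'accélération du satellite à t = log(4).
En partant de la vitesse v(t) = -4·exp(-t), nous prenons 1 dérivée. En dérivant la vitesse, nous obtenons l'accélération: a(t) = 4·exp(-t). De l'équation de l'accélération a(t) = 4·exp(-t), nous substituons t = log(4) pour obtenir a = 1.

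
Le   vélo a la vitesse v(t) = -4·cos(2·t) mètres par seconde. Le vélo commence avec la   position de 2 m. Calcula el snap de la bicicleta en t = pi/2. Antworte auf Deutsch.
Ausgehend von der Geschwindigkeit v(t) = -4·cos(2·t), nehmen wir 3 Ableitungen. Die Ableitung von der Geschwindigkeit ergibt die Beschleunigung: a(t) = 8·sin(2·t). Die Ableitung von der Beschleunigung ergibt den Ruck: j(t) = 16·cos(2·t). Mit d/dt von j(t) finden wir s(t) = -32·sin(2·t). Wir haben den Snap s(t) = -32·sin(2·t). Durch Einsetzen von t = pi/2: s(pi/2) = 0.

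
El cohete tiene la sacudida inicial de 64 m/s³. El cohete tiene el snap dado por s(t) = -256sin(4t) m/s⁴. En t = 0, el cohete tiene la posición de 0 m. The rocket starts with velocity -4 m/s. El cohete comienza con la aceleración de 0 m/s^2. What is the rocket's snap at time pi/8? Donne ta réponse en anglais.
Using s(t) = -256·sin(4·t) and substituting t = pi/8, we find s = -256.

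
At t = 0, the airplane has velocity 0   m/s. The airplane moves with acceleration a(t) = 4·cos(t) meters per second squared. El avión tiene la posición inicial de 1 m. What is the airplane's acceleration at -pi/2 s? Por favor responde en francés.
Nous avons l'accélération a(t) = 4·cos(t). En substituant t = -pi/2: a(-pi/2) = 0.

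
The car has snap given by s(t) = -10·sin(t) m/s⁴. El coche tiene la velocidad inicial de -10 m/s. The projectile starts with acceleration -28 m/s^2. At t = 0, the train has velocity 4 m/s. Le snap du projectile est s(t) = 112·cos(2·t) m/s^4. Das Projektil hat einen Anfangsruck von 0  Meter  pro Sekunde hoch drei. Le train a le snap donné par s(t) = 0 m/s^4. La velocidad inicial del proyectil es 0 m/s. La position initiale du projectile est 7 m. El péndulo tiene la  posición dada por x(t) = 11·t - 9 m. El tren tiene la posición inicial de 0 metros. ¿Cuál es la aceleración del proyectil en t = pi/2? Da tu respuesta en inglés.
We must find the integral of our snap equation s(t) = 112·cos(2·t) 2 times. The antiderivative of snap is jerk. Using j(0) = 0, we get j(t) = 56·sin(2·t). The integral of jerk is acceleration. Using a(0) = -28, we get a(t) = -28·cos(2·t). Using a(t) = -28·cos(2·t) and substituting t = pi/2, we find a = 28.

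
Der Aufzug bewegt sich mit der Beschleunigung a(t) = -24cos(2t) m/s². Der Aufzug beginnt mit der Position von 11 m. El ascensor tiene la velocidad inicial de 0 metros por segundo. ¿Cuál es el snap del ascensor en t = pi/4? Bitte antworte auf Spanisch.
Partiendo de la aceleración a(t) = -24·cos(2·t), tomamos 2 derivadas. Derivando la aceleración, obtenemos la sacudida: j(t) = 48·sin(2·t). Derivando la sacudida, obtenemos el snap: s(t) = 96·cos(2·t). Usando s(t) = 96·cos(2·t) y sustituyendo t = pi/4, encontramos s = 0.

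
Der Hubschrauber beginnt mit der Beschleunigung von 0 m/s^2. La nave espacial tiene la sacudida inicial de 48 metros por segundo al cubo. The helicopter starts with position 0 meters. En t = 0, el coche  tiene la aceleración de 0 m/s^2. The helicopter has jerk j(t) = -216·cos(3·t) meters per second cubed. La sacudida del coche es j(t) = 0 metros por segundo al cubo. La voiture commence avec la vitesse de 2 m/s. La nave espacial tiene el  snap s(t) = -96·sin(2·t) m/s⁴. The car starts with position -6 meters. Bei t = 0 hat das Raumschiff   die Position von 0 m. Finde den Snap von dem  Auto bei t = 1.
Ausgehend von dem Ruck j(t) = 0, nehmen wir 1 Ableitung. Durch Ableiten von dem Ruck erhalten wir den Snap: s(t) = 0. Mit s(t) = 0 und Einsetzen von t = 1, finden wir s = 0.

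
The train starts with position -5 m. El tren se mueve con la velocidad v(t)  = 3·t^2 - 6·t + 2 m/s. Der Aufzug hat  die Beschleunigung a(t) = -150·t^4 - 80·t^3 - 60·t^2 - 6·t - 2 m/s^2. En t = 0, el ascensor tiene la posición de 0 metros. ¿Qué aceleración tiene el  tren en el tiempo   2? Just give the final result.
La respuesta es 6.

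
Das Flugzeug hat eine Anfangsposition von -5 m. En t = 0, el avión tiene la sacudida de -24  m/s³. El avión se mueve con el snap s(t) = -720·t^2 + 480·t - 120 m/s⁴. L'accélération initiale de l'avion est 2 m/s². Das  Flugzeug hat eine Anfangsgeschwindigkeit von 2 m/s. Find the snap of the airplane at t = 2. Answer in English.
We have snap s(t) = -720·t^2 + 480·t - 120. Substituting t = 2: s(2) = -2040.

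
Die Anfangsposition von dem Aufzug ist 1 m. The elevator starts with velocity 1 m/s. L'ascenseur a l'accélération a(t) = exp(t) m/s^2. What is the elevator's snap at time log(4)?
To solve this, we need to take 2 derivatives of our acceleration equation a(t) = exp(t). Differentiating acceleration, we get jerk: j(t) = exp(t). Differentiating jerk, we get snap: s(t) = exp(t). From the given snap equation s(t) = exp(t), we substitute t = log(4) to get s = 4.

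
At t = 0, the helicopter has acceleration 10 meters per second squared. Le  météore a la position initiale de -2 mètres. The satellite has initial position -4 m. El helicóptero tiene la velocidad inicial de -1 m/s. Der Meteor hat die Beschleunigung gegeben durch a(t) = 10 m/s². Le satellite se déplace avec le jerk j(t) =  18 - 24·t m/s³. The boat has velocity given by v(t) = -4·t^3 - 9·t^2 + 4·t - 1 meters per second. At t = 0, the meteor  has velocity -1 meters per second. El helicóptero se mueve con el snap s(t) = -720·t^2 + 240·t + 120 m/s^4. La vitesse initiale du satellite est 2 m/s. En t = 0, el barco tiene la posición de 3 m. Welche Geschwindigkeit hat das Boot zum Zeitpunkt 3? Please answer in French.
De l'équation de la vitesse v(t) = -4·t^3 - 9·t^2 + 4·t - 1, nous substituons t = 3 pour obtenir v = -178.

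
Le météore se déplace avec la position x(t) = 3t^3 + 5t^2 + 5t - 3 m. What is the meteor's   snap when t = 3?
We must differentiate our position equation x(t) = 3·t^3 + 5·t^2 + 5·t - 3 4 times. Differentiating position, we get velocity: v(t) = 9·t^2 + 10·t + 5. Differentiating velocity, we get acceleration: a(t) = 18·t + 10. The derivative of acceleration gives jerk: j(t) = 18. The derivative of jerk gives snap: s(t) = 0. From the given snap equation s(t) = 0, we substitute t = 3 to get s = 0.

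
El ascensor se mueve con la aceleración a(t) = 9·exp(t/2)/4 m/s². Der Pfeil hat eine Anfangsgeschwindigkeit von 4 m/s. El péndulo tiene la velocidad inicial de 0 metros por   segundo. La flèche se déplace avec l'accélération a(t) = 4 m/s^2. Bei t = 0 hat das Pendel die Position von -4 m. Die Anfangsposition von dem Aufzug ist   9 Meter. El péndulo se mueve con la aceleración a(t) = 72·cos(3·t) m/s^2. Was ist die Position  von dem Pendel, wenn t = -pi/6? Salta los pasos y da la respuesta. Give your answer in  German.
Die Antwort ist 4.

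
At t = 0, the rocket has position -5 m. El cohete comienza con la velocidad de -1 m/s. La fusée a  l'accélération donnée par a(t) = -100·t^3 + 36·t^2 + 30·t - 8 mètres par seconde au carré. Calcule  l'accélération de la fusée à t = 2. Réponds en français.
En utilisant a(t) = -100·t^3 + 36·t^2 + 30·t - 8 et en substituant t = 2, nous trouvons a = -604.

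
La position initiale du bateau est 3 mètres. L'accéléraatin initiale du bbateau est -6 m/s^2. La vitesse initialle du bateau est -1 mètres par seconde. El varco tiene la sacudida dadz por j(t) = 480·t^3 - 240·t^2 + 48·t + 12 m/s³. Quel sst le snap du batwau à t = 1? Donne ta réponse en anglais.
We must differentiate our jerk equation j(t) = 480·t^3 - 240·t^2 + 48·t + 12 1 time. Differentiating jerk, we get snap: s(t) = 1440·t^2 - 480·t + 48. From the given snap equation s(t) = 1440·t^2 - 480·t + 48, we substitute t = 1 to get s = 1008.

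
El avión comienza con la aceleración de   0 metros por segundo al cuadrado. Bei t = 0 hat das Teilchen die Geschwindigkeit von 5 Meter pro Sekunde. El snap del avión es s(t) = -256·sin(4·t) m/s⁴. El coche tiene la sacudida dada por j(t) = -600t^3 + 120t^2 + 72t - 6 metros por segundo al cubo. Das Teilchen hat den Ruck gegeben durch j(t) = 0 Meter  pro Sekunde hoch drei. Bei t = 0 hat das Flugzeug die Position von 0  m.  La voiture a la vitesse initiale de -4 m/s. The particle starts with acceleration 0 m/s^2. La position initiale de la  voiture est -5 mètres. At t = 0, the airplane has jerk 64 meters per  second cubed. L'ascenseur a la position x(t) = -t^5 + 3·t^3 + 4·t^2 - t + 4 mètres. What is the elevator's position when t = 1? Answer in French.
En utilisant x(t) = -t^5 + 3·t^3 + 4·t^2 - t + 4 et en substituant t = 1, nous trouvons x = 9.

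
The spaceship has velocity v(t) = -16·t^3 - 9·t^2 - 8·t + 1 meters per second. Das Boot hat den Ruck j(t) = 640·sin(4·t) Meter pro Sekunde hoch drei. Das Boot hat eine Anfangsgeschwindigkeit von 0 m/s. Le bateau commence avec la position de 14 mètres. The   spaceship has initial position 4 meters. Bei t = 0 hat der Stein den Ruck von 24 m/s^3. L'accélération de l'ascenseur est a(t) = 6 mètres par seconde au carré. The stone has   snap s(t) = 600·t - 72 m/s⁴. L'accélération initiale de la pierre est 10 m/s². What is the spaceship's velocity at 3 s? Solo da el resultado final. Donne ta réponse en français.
La réponse est -536.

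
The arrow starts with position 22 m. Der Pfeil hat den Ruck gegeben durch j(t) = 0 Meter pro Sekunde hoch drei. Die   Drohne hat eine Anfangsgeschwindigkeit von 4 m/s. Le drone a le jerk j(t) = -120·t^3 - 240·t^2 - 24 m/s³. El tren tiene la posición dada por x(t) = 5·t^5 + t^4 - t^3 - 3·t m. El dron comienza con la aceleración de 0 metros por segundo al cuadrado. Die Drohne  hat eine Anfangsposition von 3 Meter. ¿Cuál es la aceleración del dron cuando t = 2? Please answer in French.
Nous devons intégrer notre équation du jerk j(t) = -120·t^3 - 240·t^2 - 24 1 fois. En intégrant le jerk et en utilisant la condition initiale a(0) = 0, nous obtenons a(t) = -30·t^4 - 80·t^3 - 24·t. De l'équation de l'accélération a(t) = -30·t^4 - 80·t^3 - 24·t, nous substituons t = 2 pour obtenir a = -1168.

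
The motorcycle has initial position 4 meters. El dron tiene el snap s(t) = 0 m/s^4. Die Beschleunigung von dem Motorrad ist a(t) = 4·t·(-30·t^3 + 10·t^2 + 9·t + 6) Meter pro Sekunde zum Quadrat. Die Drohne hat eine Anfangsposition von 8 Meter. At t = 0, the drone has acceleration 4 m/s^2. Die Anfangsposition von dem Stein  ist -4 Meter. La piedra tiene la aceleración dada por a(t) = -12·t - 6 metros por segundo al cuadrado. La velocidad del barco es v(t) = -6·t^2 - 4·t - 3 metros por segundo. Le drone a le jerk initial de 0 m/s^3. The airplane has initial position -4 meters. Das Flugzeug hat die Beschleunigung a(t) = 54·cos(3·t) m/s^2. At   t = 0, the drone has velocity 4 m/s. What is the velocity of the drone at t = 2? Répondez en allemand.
Ausgehend von dem Snap s(t) = 0, nehmen wir 3 Integrale. Durch Integration von dem Snap und Verwendung der Anfangsbedingung j(0) = 0, erhalten wir j(t) = 0. Durch Integration von dem Ruck und Verwendung der Anfangsbedingung a(0) = 4, erhalten wir a(t) = 4. Mit ∫a(t)dt und Anwendung von v(0) = 4, finden wir v(t) = 4·t + 4. Wir haben die Geschwindigkeit v(t) = 4·t + 4. Durch Einsetzen von t = 2: v(2) = 12.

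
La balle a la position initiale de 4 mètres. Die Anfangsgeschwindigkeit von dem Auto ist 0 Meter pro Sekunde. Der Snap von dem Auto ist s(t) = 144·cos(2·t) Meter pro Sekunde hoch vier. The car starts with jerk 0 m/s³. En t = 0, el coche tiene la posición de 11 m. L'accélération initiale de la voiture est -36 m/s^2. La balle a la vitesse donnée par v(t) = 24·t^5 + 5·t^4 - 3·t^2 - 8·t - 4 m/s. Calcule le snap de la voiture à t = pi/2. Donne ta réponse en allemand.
Wir haben den Snap s(t) = 144·cos(2·t). Durch Einsetzen von t = pi/2: s(pi/2) = -144.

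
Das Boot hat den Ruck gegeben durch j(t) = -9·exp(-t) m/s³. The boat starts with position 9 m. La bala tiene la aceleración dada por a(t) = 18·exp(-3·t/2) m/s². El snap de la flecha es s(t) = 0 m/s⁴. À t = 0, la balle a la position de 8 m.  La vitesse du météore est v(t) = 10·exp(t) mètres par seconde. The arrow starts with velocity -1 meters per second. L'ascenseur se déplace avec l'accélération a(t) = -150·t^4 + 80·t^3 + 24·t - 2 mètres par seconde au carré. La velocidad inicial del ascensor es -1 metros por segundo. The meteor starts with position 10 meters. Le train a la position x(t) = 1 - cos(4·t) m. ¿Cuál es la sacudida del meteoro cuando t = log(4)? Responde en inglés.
To solve this, we need to take 2 derivatives of our velocity equation v(t) = 10·exp(t). Taking d/dt of v(t), we find a(t) = 10·exp(t). Differentiating acceleration, we get jerk: j(t) = 10·exp(t). Using j(t) = 10·exp(t) and substituting t = log(4), we find j = 40.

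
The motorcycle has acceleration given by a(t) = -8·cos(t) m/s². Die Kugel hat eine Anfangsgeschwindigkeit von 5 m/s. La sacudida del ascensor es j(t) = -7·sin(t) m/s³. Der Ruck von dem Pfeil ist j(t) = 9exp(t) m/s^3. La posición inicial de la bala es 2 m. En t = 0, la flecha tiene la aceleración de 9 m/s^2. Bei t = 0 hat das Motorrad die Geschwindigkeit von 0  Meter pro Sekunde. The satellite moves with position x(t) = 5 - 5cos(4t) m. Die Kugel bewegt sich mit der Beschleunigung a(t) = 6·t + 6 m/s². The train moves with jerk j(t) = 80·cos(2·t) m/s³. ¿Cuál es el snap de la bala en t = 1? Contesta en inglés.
To solve this, we need to take 2 derivatives of our acceleration equation a(t) = 6·t + 6. The derivative of acceleration gives jerk: j(t) = 6. The derivative of jerk gives snap: s(t) = 0. From the given snap equation s(t) = 0, we substitute t = 1 to get s = 0.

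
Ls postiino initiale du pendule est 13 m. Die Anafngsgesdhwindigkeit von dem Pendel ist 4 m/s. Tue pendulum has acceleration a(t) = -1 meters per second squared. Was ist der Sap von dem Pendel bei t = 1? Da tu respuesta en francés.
En partant de l'accélération a(t) = -1, nous prenons 2 dérivées. En dérivant l'accélération, nous obtenons le jerk: j(t) = 0. En prenant d/dt de j(t), nous trouvons s(t) = 0. Nous avons le snap s(t) = 0. En substituant t = 1: s(1) = 0.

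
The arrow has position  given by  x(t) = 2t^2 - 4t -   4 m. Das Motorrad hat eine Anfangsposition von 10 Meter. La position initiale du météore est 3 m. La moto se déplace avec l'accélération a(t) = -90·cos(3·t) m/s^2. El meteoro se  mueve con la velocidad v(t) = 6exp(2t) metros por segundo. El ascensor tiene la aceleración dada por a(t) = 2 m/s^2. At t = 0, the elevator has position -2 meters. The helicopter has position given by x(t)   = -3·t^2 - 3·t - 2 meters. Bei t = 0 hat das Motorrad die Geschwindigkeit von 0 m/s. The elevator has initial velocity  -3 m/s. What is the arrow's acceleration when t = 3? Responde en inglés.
We must differentiate our position equation x(t) = 2·t^2 - 4·t - 4 2 times. The derivative of position gives velocity: v(t) = 4·t - 4. Differentiating velocity, we get acceleration: a(t) = 4. Using a(t) = 4 and substituting t = 3, we find a = 4.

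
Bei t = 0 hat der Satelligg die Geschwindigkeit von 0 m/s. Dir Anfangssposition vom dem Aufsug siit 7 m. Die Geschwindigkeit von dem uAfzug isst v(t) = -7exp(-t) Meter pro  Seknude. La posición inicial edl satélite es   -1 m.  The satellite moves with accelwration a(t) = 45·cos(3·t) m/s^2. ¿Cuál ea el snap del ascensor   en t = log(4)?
Partiendo de la velocidad v(t) = -7·exp(-t), tomamos 3 derivadas. Derivando la velocidad, obtenemos la aceleración: a(t) = 7·exp(-t). La derivada de la aceleración da la sacudida: j(t) = -7·exp(-t). La derivada de la sacudida da el snap: s(t) = 7·exp(-t). Usando s(t) = 7·exp(-t) y sustituyendo t = log(4), encontramos s = 7/4.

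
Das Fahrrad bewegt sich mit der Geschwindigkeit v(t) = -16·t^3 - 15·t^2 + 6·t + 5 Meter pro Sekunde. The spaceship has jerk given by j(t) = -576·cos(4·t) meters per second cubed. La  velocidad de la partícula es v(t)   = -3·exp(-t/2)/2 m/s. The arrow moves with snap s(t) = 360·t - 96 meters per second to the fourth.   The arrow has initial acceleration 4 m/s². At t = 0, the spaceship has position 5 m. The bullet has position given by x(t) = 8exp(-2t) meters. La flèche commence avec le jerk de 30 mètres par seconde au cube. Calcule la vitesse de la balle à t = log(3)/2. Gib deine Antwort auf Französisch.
Nous devons dériver notre équation de la position x(t) = 8·exp(-2·t) 1 fois. En dérivant la position, nous obtenons la vitesse: v(t) = -16·exp(-2·t). En utilisant v(t) = -16·exp(-2·t) et en substituant t = log(3)/2, nous trouvons v = -16/3.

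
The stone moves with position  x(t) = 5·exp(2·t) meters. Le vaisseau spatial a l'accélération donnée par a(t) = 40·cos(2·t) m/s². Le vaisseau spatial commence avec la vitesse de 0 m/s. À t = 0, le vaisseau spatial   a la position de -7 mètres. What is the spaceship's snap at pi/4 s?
Starting from acceleration a(t) = 40·cos(2·t), we take 2 derivatives. Differentiating acceleration, we get jerk: j(t) = -80·sin(2·t). Differentiating jerk, we get snap: s(t) = -160·cos(2·t). We have snap s(t) = -160·cos(2·t). Substituting t = pi/4: s(pi/4) = 0.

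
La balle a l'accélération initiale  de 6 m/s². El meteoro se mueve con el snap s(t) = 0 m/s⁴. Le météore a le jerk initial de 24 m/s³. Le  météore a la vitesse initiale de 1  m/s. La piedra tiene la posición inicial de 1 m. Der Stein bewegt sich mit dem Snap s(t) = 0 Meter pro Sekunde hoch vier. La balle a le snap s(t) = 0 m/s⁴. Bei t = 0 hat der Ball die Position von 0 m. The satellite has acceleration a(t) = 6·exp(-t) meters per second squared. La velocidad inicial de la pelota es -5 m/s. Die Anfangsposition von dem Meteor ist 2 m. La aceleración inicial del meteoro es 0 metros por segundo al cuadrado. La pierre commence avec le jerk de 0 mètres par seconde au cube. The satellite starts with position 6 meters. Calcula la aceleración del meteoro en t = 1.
Necesitamos integrar nuestra ecuación del snap s(t) = 0 2 veces. La integral del snap, con j(0) = 24, da la sacudida: j(t) = 24. La integral de la sacudida es la aceleración. Usando a(0) = 0, obtenemos a(t) = 24·t. Usando a(t) = 24·t y sustituyendo t = 1, encontramos a = 24.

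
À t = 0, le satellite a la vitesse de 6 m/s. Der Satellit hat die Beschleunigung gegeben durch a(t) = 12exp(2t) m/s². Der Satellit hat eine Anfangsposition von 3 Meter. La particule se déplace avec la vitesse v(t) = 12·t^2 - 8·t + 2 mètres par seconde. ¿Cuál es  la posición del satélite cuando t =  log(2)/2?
Partiendo de la aceleración a(t) = 12·exp(2·t), tomamos 2 integrales. La antiderivada de la aceleración, con v(0) = 6, da la velocidad: v(t) = 6·exp(2·t). Integrando la velocidad y usando la condición inicial x(0) = 3, obtenemos x(t) = 3·exp(2·t). De la ecuación de la posición x(t) = 3·exp(2·t), sustituimos t = log(2)/2 para obtener x = 6.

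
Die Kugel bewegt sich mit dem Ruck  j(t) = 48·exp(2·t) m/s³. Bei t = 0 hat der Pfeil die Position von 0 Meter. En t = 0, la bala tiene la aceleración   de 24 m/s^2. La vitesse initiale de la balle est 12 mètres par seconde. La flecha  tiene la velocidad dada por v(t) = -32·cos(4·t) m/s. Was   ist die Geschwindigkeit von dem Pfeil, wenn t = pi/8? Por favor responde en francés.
Nous avons la vitesse v(t) = -32·cos(4·t). En substituant t = pi/8: v(pi/8) = 0.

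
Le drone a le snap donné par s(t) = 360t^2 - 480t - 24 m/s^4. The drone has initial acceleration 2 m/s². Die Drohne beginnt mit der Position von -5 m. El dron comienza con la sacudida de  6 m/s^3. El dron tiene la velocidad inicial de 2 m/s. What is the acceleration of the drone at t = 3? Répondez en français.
Pour résoudre ceci, nous devons prendre 2 primitives de notre équation du snap s(t) = 360·t^2 - 480·t - 24. L'intégrale du snap, avec j(0) = 6, donne le jerk: j(t) = 120·t^3 - 240·t^2 - 24·t + 6. En prenant ∫j(t)dt et en appliquant a(0) = 2, nous trouvons a(t) = 30·t^4 - 80·t^3 - 12·t^2 + 6·t + 2. Nous avons l'accélération a(t) = 30·t^4 - 80·t^3 - 12·t^2 + 6·t + 2. En substituant t = 3: a(3) = 182.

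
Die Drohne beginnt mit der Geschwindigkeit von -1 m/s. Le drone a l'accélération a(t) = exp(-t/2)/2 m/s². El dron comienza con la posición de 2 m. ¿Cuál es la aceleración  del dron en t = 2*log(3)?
Usando a(t) = exp(-t/2)/2 y sustituyendo t = 2*log(3), encontramos a = 1/6.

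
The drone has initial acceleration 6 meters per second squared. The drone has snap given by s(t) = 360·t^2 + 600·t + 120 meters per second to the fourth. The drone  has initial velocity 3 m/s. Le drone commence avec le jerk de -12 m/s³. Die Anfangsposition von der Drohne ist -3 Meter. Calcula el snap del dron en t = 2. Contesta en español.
Usando s(t) = 360·t^2 + 600·t + 120 y sustituyendo t = 2, encontramos s = 2760.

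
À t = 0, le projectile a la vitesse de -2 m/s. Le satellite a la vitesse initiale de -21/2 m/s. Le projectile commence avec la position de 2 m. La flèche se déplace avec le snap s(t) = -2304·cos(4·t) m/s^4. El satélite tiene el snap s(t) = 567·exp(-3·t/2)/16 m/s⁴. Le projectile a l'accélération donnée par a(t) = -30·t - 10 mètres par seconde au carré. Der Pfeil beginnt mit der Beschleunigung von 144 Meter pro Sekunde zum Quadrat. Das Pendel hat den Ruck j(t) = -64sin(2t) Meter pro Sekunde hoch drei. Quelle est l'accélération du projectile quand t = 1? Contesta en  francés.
En utilisant a(t) = -30·t - 10 et en substituant t = 1, nous trouvons a = -40.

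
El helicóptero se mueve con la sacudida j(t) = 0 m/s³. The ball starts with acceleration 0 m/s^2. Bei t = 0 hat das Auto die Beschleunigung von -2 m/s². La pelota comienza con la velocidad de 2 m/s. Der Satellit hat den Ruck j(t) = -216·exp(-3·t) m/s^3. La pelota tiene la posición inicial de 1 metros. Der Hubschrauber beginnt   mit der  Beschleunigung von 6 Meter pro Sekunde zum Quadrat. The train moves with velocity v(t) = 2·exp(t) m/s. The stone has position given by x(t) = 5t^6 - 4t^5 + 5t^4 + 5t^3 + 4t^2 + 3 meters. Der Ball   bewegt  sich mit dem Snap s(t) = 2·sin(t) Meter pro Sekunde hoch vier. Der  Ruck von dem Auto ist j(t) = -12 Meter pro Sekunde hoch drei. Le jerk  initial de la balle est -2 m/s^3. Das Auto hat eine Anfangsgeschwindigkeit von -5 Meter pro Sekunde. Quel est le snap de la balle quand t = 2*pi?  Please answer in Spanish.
Tenemos el snap s(t) = 2·sin(t). Sustituyendo t = 2*pi: s(2*pi) = 0.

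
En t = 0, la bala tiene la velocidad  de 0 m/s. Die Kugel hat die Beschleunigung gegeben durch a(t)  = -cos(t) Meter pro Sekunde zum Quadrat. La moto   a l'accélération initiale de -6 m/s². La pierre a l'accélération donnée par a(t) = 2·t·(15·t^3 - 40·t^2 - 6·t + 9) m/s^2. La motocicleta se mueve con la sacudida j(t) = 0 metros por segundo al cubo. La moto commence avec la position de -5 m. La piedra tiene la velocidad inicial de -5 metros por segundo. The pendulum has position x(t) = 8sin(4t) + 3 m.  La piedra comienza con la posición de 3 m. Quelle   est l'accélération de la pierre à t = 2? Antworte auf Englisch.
From the given acceleration equation a(t) = 2·t·(15·t^3 - 40·t^2 - 6·t + 9), we substitute t = 2 to get a = -172.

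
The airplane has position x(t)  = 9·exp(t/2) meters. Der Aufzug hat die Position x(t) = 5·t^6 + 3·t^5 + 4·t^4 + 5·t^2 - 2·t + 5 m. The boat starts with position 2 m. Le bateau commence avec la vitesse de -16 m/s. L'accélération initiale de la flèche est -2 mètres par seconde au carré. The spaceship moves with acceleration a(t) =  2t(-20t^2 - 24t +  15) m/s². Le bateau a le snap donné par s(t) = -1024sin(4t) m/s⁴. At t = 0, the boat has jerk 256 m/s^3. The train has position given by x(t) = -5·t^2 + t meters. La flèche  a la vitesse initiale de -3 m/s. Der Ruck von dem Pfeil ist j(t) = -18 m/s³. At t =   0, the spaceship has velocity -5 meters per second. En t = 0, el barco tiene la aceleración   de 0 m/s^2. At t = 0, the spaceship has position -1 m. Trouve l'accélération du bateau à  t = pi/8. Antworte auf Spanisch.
Debemos encontrar la integral de nuestra ecuación del snap s(t) = -1024·sin(4·t) 2 veces. Tomando ∫s(t)dt y aplicando j(0) = 256, encontramos j(t) = 256·cos(4·t). La antiderivada de la sacudida, con a(0) = 0, da la aceleración: a(t) = 64·sin(4·t). De la ecuación de la aceleración a(t) = 64·sin(4·t), sustituimos t = pi/8 para obtener a = 64.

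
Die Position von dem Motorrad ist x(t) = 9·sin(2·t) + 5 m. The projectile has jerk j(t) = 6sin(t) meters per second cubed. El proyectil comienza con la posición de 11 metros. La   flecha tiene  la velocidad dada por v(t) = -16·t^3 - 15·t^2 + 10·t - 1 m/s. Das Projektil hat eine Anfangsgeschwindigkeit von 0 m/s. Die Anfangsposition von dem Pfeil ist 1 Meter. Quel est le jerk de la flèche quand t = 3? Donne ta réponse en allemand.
Ausgehend von der Geschwindigkeit v(t) = -16·t^3 - 15·t^2 + 10·t - 1, nehmen wir 2 Ableitungen. Mit d/dt von v(t) finden wir a(t) = -48·t^2 - 30·t + 10. Die Ableitung von der Beschleunigung ergibt den Ruck: j(t) = -96·t - 30. Aus der Gleichung für den Ruck j(t) = -96·t - 30, setzen wir t = 3 ein und erhalten j = -318.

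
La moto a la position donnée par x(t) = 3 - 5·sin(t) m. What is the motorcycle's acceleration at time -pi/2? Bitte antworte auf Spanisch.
Partiendo de la posición x(t) = 3 - 5·sin(t), tomamos 2 derivadas. La derivada de la posición da la velocidad: v(t) = -5·cos(t). Tomando d/dt de v(t), encontramos a(t) = 5·sin(t). Tenemos la aceleración a(t) = 5·sin(t). Sustituyendo t = -pi/2: a(-pi/2) = -5.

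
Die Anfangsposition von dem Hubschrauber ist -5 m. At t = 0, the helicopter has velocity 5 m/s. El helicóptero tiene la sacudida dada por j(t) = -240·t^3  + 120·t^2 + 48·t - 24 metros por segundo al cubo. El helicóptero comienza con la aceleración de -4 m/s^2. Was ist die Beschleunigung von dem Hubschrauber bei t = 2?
Um dies zu lösen, müssen wir 1 Stammfunktion unserer Gleichung für den Ruck j(t) = -240·t^3 + 120·t^2 + 48·t - 24 finden. Durch Integration von dem Ruck und Verwendung der Anfangsbedingung a(0) = -4, erhalten wir a(t) = -60·t^4 + 40·t^3 + 24·t^2 - 24·t - 4. Aus der Gleichung für die Beschleunigung a(t) = -60·t^4 + 40·t^3 + 24·t^2 - 24·t - 4, setzen wir t = 2 ein und erhalten a = -596.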